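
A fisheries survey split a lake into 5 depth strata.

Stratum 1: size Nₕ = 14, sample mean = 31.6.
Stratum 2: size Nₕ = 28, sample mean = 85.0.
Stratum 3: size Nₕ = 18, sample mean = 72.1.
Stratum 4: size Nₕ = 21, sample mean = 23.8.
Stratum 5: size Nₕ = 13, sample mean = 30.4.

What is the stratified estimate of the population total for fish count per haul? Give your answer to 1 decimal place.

Population total = Σ Nₕ·x̄ₕ (each stratum's size times its mean).
14·31.6 + 28·85.0 + 18·72.1 + 21·23.8 + 13·30.4 = 442.4 + 2380 + 1297.8 + 499.8 + 395.2 = 5015.2.

5015.2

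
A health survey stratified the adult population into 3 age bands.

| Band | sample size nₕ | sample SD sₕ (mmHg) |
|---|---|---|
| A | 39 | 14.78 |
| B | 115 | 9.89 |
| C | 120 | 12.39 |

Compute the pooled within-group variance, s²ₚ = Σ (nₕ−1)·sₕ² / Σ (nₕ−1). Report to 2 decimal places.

139.19

A: (39−1)·14.78² = 38·218.4484 = 8301.0392
B: (115−1)·9.89² = 114·97.8121 = 11150.5794
C: (120−1)·12.39² = 119·153.5121 = 18267.9399
Numerator = 37719.5585; denominator = Σ(nₕ−1) = 271.
s²ₚ = 37719.5585/271 = 139.1866... → 139.19.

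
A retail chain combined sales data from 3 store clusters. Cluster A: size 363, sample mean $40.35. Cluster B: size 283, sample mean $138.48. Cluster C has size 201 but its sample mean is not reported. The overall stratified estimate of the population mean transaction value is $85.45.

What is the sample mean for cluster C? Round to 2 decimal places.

92.24

Σ Nₕx̄ₕ = N·μ, so 201·x̄_C = 847·85.45 − (363·40.35 + 283·138.48).
= 72376.15 − 53836.89 = 18539.26.
x̄_C = 18539.26 / 201 = 92.2351... → 92.24.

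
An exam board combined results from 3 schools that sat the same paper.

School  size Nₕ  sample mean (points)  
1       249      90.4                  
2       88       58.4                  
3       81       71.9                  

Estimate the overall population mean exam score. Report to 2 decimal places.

N = 418; weights Wₕ = Nₕ/N = (0.5957, 0.2105, 0.1938).
x̄_st = Σ Wₕ·x̄ₕ = 0.5957·90.4 + 0.2105·58.4 + 0.1938·71.9 ≈ 80.0782...
→ 80.08.

80.08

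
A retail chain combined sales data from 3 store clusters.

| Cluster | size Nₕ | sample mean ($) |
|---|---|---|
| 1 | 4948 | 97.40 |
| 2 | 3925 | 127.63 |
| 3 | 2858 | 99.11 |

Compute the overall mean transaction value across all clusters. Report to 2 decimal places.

x̄_st = (Σ Nₕx̄ₕ) / (Σ Nₕ) = (4948·97.40 + 3925·127.63 + 2858·99.11) / 11731
= 1266139.33 / 11731 = 107.9311... → 107.93.

107.93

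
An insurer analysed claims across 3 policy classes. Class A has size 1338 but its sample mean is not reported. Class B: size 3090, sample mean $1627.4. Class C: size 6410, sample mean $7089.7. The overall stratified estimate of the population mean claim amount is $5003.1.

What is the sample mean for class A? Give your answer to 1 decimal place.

N = 1338 + 3090 + 6410 = 10838.
Overall total = μ·N = 5003.1·10838 = 54223597.8.
Subtract the known strata: 3090·1627.4 + 6410·7089.7 = 50473643.
Remaining total for class A: 54223597.8 − 50473643 = 3749954.8.
Divide by its size: 3749954.8 / 1338 = 2802.657... → 2802.7.

2802.7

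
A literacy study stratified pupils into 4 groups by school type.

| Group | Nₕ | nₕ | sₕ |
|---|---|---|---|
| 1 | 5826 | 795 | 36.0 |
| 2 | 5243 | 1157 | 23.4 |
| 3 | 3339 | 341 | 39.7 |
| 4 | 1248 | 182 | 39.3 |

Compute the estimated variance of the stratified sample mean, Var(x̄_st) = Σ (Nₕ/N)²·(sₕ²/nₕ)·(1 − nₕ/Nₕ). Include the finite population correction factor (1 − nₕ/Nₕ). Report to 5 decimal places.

N = 15656; Wₕ = Nₕ/N.
group 1: (5826/15656)²·36.0²/795·(1 − 795/5826) = 0.19494004
group 2: (5243/15656)²·23.4²/1157·(1 − 1157/5243) = 0.04136328
group 3: (3339/15656)²·39.7²/341·(1 − 341/3339) = 0.18876134
group 4: (1248/15656)²·39.3²/182·(1 − 182/1248) = 0.04605999
Sum = 0.47112465 → 0.47112.

0.47112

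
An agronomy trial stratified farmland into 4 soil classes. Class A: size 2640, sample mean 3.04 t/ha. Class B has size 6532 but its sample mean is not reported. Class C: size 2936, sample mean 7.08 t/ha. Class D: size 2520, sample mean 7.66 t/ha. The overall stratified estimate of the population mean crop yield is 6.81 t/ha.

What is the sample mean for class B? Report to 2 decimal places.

7.88

N = 2640 + 6532 + 2936 + 2520 = 14628.
Overall total = μ·N = 6.81·14628 = 99616.68.
Subtract the known strata: 2640·3.04 + 2936·7.08 + 2520·7.66 = 48115.68.
Remaining total for class B: 99616.68 − 48115.68 = 51501.
Divide by its size: 51501 / 6532 = 7.8844... → 7.88.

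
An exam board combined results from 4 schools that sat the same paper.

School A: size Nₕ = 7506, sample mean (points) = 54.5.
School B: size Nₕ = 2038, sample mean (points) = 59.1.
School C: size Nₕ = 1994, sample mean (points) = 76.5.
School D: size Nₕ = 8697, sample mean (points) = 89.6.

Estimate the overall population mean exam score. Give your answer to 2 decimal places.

72.22

x̄_st = (Σ Nₕx̄ₕ) / (Σ Nₕ) = (7506·54.5 + 2038·59.1 + 1994·76.5 + 8697·89.6) / 20235
= 1461315 / 20235 = 72.2172... → 72.22.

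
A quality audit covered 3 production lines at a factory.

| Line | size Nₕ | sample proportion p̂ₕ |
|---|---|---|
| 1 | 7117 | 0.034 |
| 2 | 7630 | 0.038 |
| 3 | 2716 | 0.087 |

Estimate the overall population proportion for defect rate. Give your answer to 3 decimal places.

N = 7117 + 7630 + 2716 = 17463.
Overall proportion = Σ (Nₕ/N)·p̂ₕ.
Σ Nₕp̂ₕ = 241.978 + 289.94 + 236.292 = 768.21.
768.21 / 17463 = 0.04399... → 0.044.

0.044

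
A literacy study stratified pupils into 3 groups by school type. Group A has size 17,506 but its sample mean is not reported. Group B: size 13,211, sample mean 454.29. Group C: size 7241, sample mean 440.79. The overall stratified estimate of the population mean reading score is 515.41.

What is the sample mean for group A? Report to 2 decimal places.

N = 17506 + 13211 + 7241 = 37958.
Overall total = μ·N = 515.41·37958 = 19563932.78.
Subtract the known strata: 13211·454.29 + 7241·440.79 = 9193385.58.
Remaining total for group A: 19563932.78 − 9193385.58 = 10370547.2.
Divide by its size: 10370547.2 / 17506 = 592.3996... → 592.40.

592.40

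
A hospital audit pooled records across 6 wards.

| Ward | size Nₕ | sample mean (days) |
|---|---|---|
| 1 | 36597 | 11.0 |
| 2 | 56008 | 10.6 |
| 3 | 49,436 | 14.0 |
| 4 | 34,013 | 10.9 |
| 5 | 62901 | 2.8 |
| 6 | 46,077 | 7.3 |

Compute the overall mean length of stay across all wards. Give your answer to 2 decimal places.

9.02

x̄_st = (Σ Nₕx̄ₕ) / (Σ Nₕ) = (36597·11.0 + 56008·10.6 + 49436·14.0 + 34013·10.9 + 62901·2.8 + 46077·7.3) / 285032
= 2571582.4 / 285032 = 9.0221... → 9.02.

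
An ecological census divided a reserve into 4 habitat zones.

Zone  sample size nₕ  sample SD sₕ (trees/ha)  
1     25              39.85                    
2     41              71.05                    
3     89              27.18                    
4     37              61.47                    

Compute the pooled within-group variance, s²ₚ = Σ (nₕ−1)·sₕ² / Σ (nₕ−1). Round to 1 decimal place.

2346.1

Degrees of freedom: 24 + 40 + 88 + 36 = 188.
Σ(nₕ−1)sₕ² = 24·1588.0225 + 40·5048.1025 + 88·738.7524 + 36·3778.5609 = 441075.0436.
s²ₚ = 441075.0436 / 188 = 2346.144... → 2346.1.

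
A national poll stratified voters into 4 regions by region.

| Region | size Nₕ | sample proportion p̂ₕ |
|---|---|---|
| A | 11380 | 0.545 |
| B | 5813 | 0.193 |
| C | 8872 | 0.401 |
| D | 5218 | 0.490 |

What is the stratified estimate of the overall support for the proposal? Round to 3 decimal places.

Wₕ = Nₕ/N with N = 31283: 0.3638, 0.1858, 0.2836, 0.1668.
p̂_st = 0.3638·0.545 + 0.1858·0.193 + 0.2836·0.401 + 0.1668·0.490 ≈ 0.42958... → 0.430.

0.430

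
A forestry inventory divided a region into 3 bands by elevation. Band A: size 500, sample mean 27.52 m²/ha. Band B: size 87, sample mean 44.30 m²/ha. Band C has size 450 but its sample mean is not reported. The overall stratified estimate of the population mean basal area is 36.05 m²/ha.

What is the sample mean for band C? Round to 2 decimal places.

N = 500 + 87 + 450 = 1037.
Overall total = μ·N = 36.05·1037 = 37383.85.
Subtract the known strata: 500·27.52 + 87·44.30 = 17614.1.
Remaining total for band C: 37383.85 − 17614.1 = 19769.75.
Divide by its size: 19769.75 / 450 = 43.9328... → 43.93.

43.93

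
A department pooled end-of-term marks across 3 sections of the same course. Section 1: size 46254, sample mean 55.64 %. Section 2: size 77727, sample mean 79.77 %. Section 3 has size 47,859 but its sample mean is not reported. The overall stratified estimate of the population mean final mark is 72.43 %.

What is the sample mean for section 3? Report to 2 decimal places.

76.74

N = 46254 + 77727 + 47859 = 171840.
Overall total = μ·N = 72.43·171840 = 12446371.2.
Subtract the known strata: 46254·55.64 + 77727·79.77 = 8773855.35.
Remaining total for section 3: 12446371.2 − 8773855.35 = 3672515.85.
Divide by its size: 3672515.85 / 47859 = 76.7362... → 76.74.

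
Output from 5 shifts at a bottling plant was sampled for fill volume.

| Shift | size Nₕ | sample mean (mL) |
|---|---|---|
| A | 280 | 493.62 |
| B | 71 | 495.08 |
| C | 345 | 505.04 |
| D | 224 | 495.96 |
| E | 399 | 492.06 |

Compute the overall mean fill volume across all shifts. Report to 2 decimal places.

N = 1319; weights Wₕ = Nₕ/N = (0.2123, 0.0538, 0.2616, 0.1698, 0.3025).
x̄_st = Σ Wₕ·x̄ₕ = 0.2123·493.62 + 0.0538·495.08 + 0.2616·505.04 + 0.1698·495.96 + 0.3025·492.06 ≈ 496.6111...
→ 496.61.

496.61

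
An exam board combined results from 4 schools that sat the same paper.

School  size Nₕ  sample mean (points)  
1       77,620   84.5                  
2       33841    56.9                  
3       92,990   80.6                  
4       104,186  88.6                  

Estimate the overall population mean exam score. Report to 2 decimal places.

x̄_st = (Σ Nₕx̄ₕ) / (Σ Nₕ) = (77620·84.5 + 33841·56.9 + 92990·80.6 + 104186·88.6) / 308637
= 25210316.5 / 308637 = 81.6827... → 81.68.

81.68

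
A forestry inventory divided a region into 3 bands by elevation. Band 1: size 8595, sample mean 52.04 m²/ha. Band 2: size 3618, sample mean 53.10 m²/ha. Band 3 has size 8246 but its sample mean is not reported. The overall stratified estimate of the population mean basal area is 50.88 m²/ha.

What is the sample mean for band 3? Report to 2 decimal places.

48.70

Σ Nₕx̄ₕ = N·μ, so 8246·x̄_3 = 20459·50.88 − (8595·52.04 + 3618·53.10).
= 1040953.92 − 639399.6 = 401554.32.
x̄_3 = 401554.32 / 8246 = 48.6969... → 48.70.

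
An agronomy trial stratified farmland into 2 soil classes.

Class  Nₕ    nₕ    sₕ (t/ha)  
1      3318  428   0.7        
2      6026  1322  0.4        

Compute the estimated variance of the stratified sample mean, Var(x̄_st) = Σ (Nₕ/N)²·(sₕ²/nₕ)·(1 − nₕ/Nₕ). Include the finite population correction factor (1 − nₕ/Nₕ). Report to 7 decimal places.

0.0001650

N = 9344; Wₕ = Nₕ/N.
class 1: (3318/9344)²·0.7²/428·(1 − 428/3318) = 0.0001257364
class 2: (6026/9344)²·0.4²/1322·(1 − 1322/6026) = 0.0000392934
Sum = 0.0001650297 → 0.0001650.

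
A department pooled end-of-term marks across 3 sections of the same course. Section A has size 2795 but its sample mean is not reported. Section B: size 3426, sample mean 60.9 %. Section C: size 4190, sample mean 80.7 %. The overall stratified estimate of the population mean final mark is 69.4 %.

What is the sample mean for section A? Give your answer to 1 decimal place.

Σ Nₕx̄ₕ = N·μ, so 2795·x̄_A = 10411·69.4 − (3426·60.9 + 4190·80.7).
= 722523.4 − 546776.4 = 175747.
x̄_A = 175747 / 2795 = 62.879... → 62.9.

62.9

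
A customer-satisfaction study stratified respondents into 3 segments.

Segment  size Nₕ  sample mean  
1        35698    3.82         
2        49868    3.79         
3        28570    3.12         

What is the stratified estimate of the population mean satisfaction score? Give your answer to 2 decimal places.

3.63

N = 114136; weights Wₕ = Nₕ/N = (0.3128, 0.4369, 0.2503).
x̄_st = Σ Wₕ·x̄ₕ = 0.3128·3.82 + 0.4369·3.79 + 0.2503·3.12 ≈ 3.6317...
→ 3.63.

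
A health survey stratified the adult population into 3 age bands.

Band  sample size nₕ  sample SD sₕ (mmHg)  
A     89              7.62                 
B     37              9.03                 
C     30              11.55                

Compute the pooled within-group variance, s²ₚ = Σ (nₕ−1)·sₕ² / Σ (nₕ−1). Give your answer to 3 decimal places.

77.868

A: (89−1)·7.62² = 88·58.0644 = 5109.6672
B: (37−1)·9.03² = 36·81.5409 = 2935.4724
C: (30−1)·11.55² = 29·133.4025 = 3868.6725
Numerator = 11913.8121; denominator = Σ(nₕ−1) = 153.
s²ₚ = 11913.8121/153 = 77.86805... → 77.868.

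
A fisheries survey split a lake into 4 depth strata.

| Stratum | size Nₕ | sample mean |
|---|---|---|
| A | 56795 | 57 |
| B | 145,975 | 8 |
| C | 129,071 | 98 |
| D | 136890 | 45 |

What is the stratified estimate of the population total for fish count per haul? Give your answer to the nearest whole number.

Population total = Σ Nₕ·x̄ₕ (each stratum's size times its mean).
56795·57 + 145975·8 + 129071·98 + 136890·45 = 3237315 + 1167800 + 12648958 + 6160050 = 23214123.

23214123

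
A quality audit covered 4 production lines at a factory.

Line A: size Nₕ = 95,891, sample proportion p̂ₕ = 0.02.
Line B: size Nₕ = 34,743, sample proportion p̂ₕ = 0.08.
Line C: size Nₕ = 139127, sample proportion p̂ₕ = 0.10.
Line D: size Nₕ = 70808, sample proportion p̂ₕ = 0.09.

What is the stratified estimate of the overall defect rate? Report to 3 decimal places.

N = 95891 + 34743 + 139127 + 70808 = 340569.
Overall proportion = Σ (Nₕ/N)·p̂ₕ.
Σ Nₕp̂ₕ = 1917.82 + 2779.44 + 13912.7 + 6372.72 = 24982.68.
24982.68 / 340569 = 0.07336... → 0.073.

0.073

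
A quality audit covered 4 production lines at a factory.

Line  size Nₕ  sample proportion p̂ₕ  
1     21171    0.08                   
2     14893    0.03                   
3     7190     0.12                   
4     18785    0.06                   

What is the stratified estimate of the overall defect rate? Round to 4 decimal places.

N = 21171 + 14893 + 7190 + 18785 = 62039.
Overall proportion = Σ (Nₕ/N)·p̂ₕ.
Σ Nₕp̂ₕ = 1693.68 + 446.79 + 862.8 + 1127.1 = 4130.37.
4130.37 / 62039 = 0.066577... → 0.0666.

0.0666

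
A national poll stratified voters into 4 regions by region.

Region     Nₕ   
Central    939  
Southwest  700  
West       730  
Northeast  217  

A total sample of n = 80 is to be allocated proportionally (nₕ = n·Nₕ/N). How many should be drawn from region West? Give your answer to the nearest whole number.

Share of region West = 730/2586 = 0.28229.
Allocate 80 × 0.28229 = 22.583... → 23.

23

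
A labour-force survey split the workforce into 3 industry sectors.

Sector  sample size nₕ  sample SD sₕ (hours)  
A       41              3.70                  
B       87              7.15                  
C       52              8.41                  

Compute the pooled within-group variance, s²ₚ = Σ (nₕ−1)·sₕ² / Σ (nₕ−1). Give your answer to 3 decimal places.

A: (41−1)·3.70² = 40·13.69 = 547.6
B: (87−1)·7.15² = 86·51.1225 = 4396.535
C: (52−1)·8.41² = 51·70.7281 = 3607.1331
Numerator = 8551.2681; denominator = Σ(nₕ−1) = 177.
s²ₚ = 8551.2681/177 = 48.31225... → 48.312.

48.312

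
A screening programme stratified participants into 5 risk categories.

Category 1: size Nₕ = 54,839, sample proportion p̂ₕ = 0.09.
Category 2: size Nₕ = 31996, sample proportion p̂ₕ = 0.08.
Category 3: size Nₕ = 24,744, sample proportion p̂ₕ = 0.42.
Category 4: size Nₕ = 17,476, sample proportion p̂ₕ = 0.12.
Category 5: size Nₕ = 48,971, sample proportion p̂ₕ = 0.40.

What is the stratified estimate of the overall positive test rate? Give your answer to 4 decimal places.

0.2223

Wₕ = Nₕ/N with N = 178026: 0.3080, 0.1797, 0.1390, 0.0982, 0.2751.
p̂_st = 0.3080·0.09 + 0.1797·0.08 + 0.1390·0.42 + 0.0982·0.12 + 0.2751·0.40 ≈ 0.222289... → 0.2223.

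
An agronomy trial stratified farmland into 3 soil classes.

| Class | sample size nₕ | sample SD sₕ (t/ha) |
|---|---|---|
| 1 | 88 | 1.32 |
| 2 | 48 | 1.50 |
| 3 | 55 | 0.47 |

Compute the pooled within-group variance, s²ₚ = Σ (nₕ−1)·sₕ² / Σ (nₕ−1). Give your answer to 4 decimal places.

1: (88−1)·1.32² = 87·1.7424 = 151.5888
2: (48−1)·1.50² = 47·2.25 = 105.75
3: (55−1)·0.47² = 54·0.2209 = 11.9286
Numerator = 269.2674; denominator = Σ(nₕ−1) = 188.
s²ₚ = 269.2674/188 = 1.432273... → 1.4323.

1.4323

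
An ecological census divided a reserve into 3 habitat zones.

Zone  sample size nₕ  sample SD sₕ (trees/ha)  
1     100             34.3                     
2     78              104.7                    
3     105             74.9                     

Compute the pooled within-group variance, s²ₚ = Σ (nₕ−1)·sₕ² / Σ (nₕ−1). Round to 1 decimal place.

Degrees of freedom: 99 + 77 + 104 = 280.
Σ(nₕ−1)sₕ² = 99·1176.49 + 77·10962.09 + 104·5610.01 = 1543994.48.
s²ₚ = 1543994.48 / 280 = 5514.266 → 5514.3.

5514.3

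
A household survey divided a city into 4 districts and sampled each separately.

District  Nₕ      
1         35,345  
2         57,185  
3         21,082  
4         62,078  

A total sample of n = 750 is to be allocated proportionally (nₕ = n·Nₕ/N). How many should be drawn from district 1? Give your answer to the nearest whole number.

N = 35345 + 57185 + 21082 + 62078 = 175690.
n_1 = 750·35345/175690 = 150.884... → 151.

151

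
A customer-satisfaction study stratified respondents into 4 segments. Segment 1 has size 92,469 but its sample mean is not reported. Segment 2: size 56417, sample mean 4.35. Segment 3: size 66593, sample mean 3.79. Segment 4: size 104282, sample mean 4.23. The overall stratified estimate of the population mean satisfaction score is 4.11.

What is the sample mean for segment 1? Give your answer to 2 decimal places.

Σ Nₕx̄ₕ = N·μ, so 92469·x̄_1 = 319761·4.11 − (56417·4.35 + 66593·3.79 + 104282·4.23).
= 1314217.71 − 938914.28 = 375303.43.
x̄_1 = 375303.43 / 92469 = 4.0587... → 4.06.

4.06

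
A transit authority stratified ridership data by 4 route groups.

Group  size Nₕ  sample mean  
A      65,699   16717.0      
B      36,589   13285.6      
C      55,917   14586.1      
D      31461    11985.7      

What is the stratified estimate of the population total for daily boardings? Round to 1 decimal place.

2777090062.8

A: 65699·16717.0 = 1098290183
B: 36589·13285.6 = 486106818.4
C: 55917·14586.1 = 815610953.7
D: 31461·11985.7 = 377082107.7
τ̂ = Σ Nₕx̄ₕ = 2777090062.8.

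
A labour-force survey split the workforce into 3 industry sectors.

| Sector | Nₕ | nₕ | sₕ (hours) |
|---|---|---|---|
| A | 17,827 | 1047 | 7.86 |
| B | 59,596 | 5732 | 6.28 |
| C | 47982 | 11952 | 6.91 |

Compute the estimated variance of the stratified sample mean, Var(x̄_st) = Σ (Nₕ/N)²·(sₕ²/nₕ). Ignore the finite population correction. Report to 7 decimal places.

N = 125405. Term for each stratum: Wₕ²sₕ²/nₕ.
Var(x̄_st) = 0.0011924090 + 0.0015538805 + 0.0005848473 = 0.0033311368 → 0.0033311.

0.0033311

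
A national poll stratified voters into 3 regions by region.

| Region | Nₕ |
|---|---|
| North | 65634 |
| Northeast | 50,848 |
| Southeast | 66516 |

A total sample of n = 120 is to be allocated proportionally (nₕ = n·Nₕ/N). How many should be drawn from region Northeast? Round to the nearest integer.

Share of region Northeast = 50848/182998 = 0.27786.
Allocate 120 × 0.27786 = 33.343... → 33.

33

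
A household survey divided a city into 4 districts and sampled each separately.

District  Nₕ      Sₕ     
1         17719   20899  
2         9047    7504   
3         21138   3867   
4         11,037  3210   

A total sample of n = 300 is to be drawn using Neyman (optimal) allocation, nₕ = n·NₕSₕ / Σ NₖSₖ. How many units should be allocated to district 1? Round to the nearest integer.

200

1: NₕSₕ = 17719·20899 = 370309381
2: NₕSₕ = 9047·7504 = 67888688
3: NₕSₕ = 21138·3867 = 81740646
4: NₕSₕ = 11037·3210 = 35428770
Σ NₕSₕ = 555367485.
n_1 = 300·370309381/555367485 = 200.035... → 200.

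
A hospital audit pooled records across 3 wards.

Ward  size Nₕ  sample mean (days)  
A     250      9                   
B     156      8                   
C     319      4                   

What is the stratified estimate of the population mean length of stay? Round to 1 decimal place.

6.6

N = 725; weights Wₕ = Nₕ/N = (0.3448, 0.2152, 0.4400).
x̄_st = Σ Wₕ·x̄ₕ = 0.3448·9 + 0.2152·8 + 0.4400·4 ≈ 6.585...
→ 6.6.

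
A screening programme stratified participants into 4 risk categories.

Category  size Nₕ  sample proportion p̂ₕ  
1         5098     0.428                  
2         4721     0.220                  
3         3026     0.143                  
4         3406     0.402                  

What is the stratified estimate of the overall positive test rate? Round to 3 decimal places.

Wₕ = Nₕ/N with N = 16251: 0.3137, 0.2905, 0.1862, 0.2096.
p̂_st = 0.3137·0.428 + 0.2905·0.220 + 0.1862·0.143 + 0.2096·0.402 ≈ 0.30906... → 0.309.

0.309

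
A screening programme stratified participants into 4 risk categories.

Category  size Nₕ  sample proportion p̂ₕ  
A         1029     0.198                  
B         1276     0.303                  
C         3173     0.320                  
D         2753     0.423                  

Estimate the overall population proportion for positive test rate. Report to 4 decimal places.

0.3366

N = 1029 + 1276 + 3173 + 2753 = 8231.
Overall proportion = Σ (Nₕ/N)·p̂ₕ.
Σ Nₕp̂ₕ = 203.742 + 386.628 + 1015.36 + 1164.519 = 2770.249.
2770.249 / 8231 = 0.336563... → 0.3366.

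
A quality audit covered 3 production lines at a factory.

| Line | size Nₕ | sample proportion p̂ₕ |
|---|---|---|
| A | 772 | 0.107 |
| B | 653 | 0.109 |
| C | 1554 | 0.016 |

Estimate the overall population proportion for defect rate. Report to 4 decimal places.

0.0600

Wₕ = Nₕ/N with N = 2979: 0.2591, 0.2192, 0.5217.
p̂_st = 0.2591·0.107 + 0.2192·0.109 + 0.5217·0.016 ≈ 0.059968... → 0.0600.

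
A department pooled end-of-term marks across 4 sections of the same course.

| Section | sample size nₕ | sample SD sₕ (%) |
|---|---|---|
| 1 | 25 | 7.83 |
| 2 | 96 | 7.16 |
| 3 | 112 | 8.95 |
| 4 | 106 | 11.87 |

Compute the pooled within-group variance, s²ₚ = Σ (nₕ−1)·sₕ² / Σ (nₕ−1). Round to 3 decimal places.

1: (25−1)·7.83² = 24·61.3089 = 1471.4136
2: (96−1)·7.16² = 95·51.2656 = 4870.232
3: (112−1)·8.95² = 111·80.1025 = 8891.3775
4: (106−1)·11.87² = 105·140.8969 = 14794.1745
Numerator = 30027.1976; denominator = Σ(nₕ−1) = 335.
s²ₚ = 30027.1976/335 = 89.63343... → 89.633.

89.633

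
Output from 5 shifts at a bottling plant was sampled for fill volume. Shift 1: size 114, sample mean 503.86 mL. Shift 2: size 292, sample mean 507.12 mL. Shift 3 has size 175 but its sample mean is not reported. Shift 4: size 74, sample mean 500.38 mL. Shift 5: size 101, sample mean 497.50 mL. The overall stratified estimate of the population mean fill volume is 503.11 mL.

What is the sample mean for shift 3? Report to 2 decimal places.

500.32

Σ Nₕx̄ₕ = N·μ, so 175·x̄_3 = 756·503.11 − (114·503.86 + 292·507.12 + 74·500.38 + 101·497.50).
= 380351.16 − 292794.7 = 87556.46.
x̄_3 = 87556.46 / 175 = 500.3226... → 500.32.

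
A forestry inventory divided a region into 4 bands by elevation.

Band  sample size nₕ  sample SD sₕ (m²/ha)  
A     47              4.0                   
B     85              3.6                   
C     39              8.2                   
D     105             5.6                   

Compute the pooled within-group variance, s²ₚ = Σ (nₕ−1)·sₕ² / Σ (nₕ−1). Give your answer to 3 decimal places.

28.093

Degrees of freedom: 46 + 84 + 38 + 104 = 272.
Σ(nₕ−1)sₕ² = 46·16 + 84·12.96 + 38·67.24 + 104·31.36 = 7641.2.
s²ₚ = 7641.2 / 272 = 28.09265... → 28.093.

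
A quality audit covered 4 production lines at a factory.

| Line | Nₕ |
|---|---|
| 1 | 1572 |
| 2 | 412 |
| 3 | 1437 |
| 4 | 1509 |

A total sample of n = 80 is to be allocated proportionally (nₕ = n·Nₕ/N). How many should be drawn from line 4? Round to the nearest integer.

N = 1572 + 412 + 1437 + 1509 = 4930.
n_4 = 80·1509/4930 = 24.487... → 24.

24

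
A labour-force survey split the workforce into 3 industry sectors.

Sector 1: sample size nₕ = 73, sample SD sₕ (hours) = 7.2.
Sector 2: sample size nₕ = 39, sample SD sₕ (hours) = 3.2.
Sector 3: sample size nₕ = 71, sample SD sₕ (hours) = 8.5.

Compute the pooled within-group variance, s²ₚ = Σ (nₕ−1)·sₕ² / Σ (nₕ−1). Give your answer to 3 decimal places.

1: (73−1)·7.2² = 72·51.84 = 3732.48
2: (39−1)·3.2² = 38·10.24 = 389.12
3: (71−1)·8.5² = 70·72.25 = 5057.5
Numerator = 9179.1; denominator = Σ(nₕ−1) = 180.
s²ₚ = 9179.1/180 = 50.995 → 50.995.

50.995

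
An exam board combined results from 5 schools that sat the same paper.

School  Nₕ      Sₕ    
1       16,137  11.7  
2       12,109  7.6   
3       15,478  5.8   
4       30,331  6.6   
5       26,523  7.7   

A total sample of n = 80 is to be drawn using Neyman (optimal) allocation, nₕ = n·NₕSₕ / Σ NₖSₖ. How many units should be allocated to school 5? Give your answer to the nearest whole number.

1: NₕSₕ = 16137·11.7 = 188802.9
2: NₕSₕ = 12109·7.6 = 92028.4
3: NₕSₕ = 15478·5.8 = 89772.4
4: NₕSₕ = 30331·6.6 = 200184.6
5: NₕSₕ = 26523·7.7 = 204227.1
Σ NₕSₕ = 775015.4.
n_5 = 80·204227.1/775015.4 = 21.081... → 21.

21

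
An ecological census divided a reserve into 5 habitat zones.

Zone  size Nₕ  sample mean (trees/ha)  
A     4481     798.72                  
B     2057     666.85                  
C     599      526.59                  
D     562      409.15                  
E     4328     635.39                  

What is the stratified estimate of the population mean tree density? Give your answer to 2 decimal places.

685.63

N = 12027; weights Wₕ = Nₕ/N = (0.3726, 0.1710, 0.0498, 0.0467, 0.3599).
x̄_st = Σ Wₕ·x̄ₕ = 0.3726·798.72 + 0.1710·666.85 + 0.0498·526.59 + 0.0467·409.15 + 0.3599·635.39 ≈ 685.6334...
→ 685.63.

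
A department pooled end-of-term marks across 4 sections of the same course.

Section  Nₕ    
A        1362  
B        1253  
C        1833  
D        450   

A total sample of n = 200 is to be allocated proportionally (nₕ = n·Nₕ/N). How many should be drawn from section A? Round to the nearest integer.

56

N = 1362 + 1253 + 1833 + 450 = 4898.
n_A = 200·1362/4898 = 55.615... → 56.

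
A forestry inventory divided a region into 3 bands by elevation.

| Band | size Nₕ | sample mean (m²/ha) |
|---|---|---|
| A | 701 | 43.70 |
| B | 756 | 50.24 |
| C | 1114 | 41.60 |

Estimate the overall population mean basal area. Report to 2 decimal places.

N = 2571; weights Wₕ = Nₕ/N = (0.2727, 0.2940, 0.4333).
x̄_st = Σ Wₕ·x̄ₕ = 0.2727·43.70 + 0.2940·50.24 + 0.4333·41.60 ≈ 44.7132...
→ 44.71.

44.71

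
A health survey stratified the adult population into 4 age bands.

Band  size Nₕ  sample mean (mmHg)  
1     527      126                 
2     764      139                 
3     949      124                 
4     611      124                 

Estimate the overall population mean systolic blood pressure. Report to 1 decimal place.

x̄_st = (Σ Nₕx̄ₕ) / (Σ Nₕ) = (527·126 + 764·139 + 949·124 + 611·124) / 2851
= 366038 / 2851 = 128.389... → 128.4.

128.4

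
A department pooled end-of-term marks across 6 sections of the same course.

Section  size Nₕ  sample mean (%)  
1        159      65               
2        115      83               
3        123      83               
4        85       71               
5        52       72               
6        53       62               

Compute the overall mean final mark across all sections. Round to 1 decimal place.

73.5

N = 159 + 115 + 123 + 85 + 52 + 53 = 587.
The stratified mean weights each stratum mean by its population share Nₕ/N.
Σ Nₕx̄ₕ = 159·65 + 115·83 + 123·83 + 85·71 + 52·72 + 53·62 = 10335 + 9545 + 10209 + 6035 + 3744 + 3286 = 43154.
Divide by N: 43154 / 587 = 73.516... → 73.5.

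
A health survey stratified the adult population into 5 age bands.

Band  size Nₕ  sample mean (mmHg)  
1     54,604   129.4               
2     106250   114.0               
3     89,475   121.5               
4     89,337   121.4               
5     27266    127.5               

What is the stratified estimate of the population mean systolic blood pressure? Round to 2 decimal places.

N = 366932; weights Wₕ = Nₕ/N = (0.1488, 0.2896, 0.2438, 0.2435, 0.0743).
x̄_st = Σ Wₕ·x̄ₕ = 0.1488·129.4 + 0.2896·114.0 + 0.2438·121.5 + 0.2435·121.4 + 0.0743·127.5 ≈ 120.9254...
→ 120.93.

120.93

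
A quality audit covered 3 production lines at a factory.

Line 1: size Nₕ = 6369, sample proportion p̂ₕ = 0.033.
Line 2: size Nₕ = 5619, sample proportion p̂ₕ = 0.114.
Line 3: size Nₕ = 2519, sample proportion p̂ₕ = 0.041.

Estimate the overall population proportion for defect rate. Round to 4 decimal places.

Wₕ = Nₕ/N with N = 14507: 0.4390, 0.3873, 0.1736.
p̂_st = 0.4390·0.033 + 0.3873·0.114 + 0.1736·0.041 ≈ 0.065763... → 0.0658.

0.0658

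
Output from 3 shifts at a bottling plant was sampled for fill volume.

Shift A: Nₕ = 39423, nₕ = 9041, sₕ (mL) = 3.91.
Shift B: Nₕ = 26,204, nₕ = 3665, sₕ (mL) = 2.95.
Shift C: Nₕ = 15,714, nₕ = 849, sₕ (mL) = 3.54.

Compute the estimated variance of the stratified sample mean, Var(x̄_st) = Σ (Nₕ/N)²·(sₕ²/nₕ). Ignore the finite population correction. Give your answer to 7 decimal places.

N = 81341. Term for each stratum: Wₕ²sₕ²/nₕ.
Var(x̄_st) = 0.0003972074 + 0.0002464258 + 0.0005508753 = 0.0011945086 → 0.0011945.

0.0011945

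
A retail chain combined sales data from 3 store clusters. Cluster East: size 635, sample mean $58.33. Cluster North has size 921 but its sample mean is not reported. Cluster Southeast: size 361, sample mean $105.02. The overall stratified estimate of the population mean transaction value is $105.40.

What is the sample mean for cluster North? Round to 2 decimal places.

Σ Nₕx̄ₕ = N·μ, so 921·x̄_North = 1917·105.40 − (635·58.33 + 361·105.02).
= 202051.8 − 74951.77 = 127100.03.
x̄_North = 127100.03 / 921 = 138.0022... → 138.00.

138.00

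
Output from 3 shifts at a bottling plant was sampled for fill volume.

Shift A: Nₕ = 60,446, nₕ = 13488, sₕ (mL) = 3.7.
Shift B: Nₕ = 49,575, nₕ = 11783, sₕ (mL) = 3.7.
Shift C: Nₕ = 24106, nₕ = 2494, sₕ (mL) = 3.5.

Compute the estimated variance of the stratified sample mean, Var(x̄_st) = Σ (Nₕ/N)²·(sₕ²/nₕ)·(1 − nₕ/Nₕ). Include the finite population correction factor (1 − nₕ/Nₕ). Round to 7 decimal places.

0.0004234

N = 134127; Wₕ = Nₕ/N.
shift A: (60446/134127)²·3.7²/13488·(1 − 13488/60446) = 0.0001601403
shift B: (49575/134127)²·3.7²/11783·(1 − 11783/49575) = 0.0001209979
shift C: (24106/134127)²·3.5²/2494·(1 − 2494/24106) = 0.0001422418
Sum = 0.0004233800 → 0.0004234.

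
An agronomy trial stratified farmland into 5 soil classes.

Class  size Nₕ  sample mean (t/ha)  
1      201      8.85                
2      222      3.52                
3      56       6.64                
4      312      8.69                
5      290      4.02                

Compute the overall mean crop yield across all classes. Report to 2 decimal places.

6.30

N = 201 + 222 + 56 + 312 + 290 = 1081.
Overall mean = Σ (Nₕ/N)·x̄ₕ — weight by population share, not a simple average.
Σ Nₕx̄ₕ = 201·8.85 + 222·3.52 + 56·6.64 + 312·8.69 + 290·4.02 = 1778.85 + 781.44 + 371.84 + 2711.28 + 1165.8 = 6809.21.
Divide by N: 6809.21 / 1081 = 6.2990... → 6.30.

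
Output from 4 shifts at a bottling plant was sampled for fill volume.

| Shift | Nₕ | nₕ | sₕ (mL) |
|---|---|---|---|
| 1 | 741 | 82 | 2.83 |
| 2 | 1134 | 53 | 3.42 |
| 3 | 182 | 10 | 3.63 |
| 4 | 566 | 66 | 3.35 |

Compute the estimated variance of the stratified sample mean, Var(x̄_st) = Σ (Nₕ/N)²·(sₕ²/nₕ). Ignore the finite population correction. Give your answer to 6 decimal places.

0.063304

N = 2623; Wₕ = Nₕ/N.
shift 1: (741/2623)²·2.83²/82 = 0.007794690
shift 2: (1134/2623)²·3.42²/53 = 0.041248283
shift 3: (182/2623)²·3.63²/10 = 0.006343946
shift 4: (566/2623)²·3.35²/66 = 0.007917389
Sum = 0.063304307 → 0.063304.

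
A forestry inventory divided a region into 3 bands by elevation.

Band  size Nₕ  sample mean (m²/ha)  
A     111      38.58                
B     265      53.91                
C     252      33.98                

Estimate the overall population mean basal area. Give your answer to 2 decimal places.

N = 111 + 265 + 252 = 628.
Weight each subgroup mean by Nₕ/N and sum.
Σ Nₕx̄ₕ = 111·38.58 + 265·53.91 + 252·33.98 = 4282.38 + 14286.15 + 8562.96 = 27131.49.
Divide by N: 27131.49 / 628 = 43.2030... → 43.20.

43.20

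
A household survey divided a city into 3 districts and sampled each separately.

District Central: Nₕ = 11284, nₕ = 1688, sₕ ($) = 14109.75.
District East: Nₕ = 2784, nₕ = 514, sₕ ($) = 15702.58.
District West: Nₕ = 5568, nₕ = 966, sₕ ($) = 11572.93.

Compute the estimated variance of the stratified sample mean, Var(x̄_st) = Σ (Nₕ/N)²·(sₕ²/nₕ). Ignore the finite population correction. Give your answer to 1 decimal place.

59739.2

N = 19636. Term for each stratum: Wₕ²sₕ²/nₕ.
Var(x̄_st) = 38948.1024 + 9642.9813 + 11148.1276 = 59739.2114 → 59739.2.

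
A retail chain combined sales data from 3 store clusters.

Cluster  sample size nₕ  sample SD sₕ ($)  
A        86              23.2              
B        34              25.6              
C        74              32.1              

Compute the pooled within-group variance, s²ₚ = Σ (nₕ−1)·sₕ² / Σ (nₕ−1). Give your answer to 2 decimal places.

Degrees of freedom: 85 + 33 + 73 = 191.
Σ(nₕ−1)sₕ² = 85·538.24 + 33·655.36 + 73·1030.41 = 142597.21.
s²ₚ = 142597.21 / 191 = 746.5823... → 746.58.

746.58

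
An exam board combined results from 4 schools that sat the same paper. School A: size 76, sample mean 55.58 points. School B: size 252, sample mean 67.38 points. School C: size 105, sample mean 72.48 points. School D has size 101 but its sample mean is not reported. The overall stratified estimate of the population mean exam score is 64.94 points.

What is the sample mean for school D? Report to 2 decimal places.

Σ Nₕx̄ₕ = N·μ, so 101·x̄_D = 534·64.94 − (76·55.58 + 252·67.38 + 105·72.48).
= 34677.96 − 28814.24 = 5863.72.
x̄_D = 5863.72 / 101 = 58.0566... → 58.06.

58.06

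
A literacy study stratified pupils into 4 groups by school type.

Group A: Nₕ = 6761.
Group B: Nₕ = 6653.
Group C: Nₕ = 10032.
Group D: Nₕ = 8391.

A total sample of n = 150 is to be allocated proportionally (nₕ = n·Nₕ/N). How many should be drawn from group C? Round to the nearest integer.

47

N = 6761 + 6653 + 10032 + 8391 = 31837.
n_C = 150·10032/31837 = 47.266... → 47.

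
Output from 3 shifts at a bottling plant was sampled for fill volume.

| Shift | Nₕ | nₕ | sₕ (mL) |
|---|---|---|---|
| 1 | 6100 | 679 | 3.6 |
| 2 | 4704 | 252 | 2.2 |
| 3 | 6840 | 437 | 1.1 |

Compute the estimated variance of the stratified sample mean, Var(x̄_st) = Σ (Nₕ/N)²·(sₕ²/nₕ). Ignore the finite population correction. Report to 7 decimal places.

N = 17644; Wₕ = Nₕ/N.
shift 1: (6100/17644)²·3.6²/679 = 0.0022813966
shift 2: (4704/17644)²·2.2²/252 = 0.0013651656
shift 3: (6840/17644)²·1.1²/437 = 0.0004161233
Sum = 0.0040626856 → 0.0040627.

0.0040627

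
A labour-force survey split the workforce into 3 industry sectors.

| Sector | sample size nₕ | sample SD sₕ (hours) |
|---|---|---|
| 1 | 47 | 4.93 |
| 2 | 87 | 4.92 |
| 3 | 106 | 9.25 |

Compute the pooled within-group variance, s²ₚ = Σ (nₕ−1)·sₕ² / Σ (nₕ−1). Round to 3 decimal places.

51.409

Degrees of freedom: 46 + 86 + 105 = 237.
Σ(nₕ−1)sₕ² = 46·24.3049 + 86·24.2064 + 105·85.5625 = 12183.8383.
s²ₚ = 12183.8383 / 237 = 51.40860... → 51.409.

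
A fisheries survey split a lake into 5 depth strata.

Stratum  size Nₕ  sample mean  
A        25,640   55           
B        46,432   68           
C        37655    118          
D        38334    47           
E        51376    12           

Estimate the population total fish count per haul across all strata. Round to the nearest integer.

Population total = Σ Nₕ·x̄ₕ (each stratum's size times its mean).
25640·55 + 46432·68 + 37655·118 + 38334·47 + 51376·12 = 1410200 + 3157376 + 4443290 + 1801698 + 616512 = 11429076.

11429076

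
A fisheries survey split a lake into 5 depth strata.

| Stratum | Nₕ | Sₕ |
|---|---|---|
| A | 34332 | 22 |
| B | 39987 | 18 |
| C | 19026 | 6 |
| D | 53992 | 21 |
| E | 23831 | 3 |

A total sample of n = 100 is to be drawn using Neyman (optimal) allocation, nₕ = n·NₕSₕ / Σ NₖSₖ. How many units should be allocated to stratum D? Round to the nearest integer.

Σ NₕSₕ = 34332·22 + 39987·18 + 19026·6 + 53992·21 + 23831·3 = 2794551.
Share for D: 1133832/2794551 = 0.40573.
n_D = 100 × 0.40573 = 40.573... → 41.

41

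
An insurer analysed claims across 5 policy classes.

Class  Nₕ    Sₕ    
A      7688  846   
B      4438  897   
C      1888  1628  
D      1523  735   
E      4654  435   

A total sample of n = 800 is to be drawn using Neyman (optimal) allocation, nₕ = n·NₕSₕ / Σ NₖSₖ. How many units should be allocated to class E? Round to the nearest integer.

A: NₕSₕ = 7688·846 = 6504048
B: NₕSₕ = 4438·897 = 3980886
C: NₕSₕ = 1888·1628 = 3073664
D: NₕSₕ = 1523·735 = 1119405
E: NₕSₕ = 4654·435 = 2024490
Σ NₕSₕ = 16702493.
n_E = 800·2024490/16702493 = 96.967... → 97.

97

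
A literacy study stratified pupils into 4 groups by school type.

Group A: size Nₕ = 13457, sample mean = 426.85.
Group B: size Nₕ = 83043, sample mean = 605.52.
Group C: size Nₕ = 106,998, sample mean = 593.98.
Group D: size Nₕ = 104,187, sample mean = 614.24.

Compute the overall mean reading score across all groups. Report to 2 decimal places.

596.65

N = 13457 + 83043 + 106998 + 104187 = 307685.
Weight each subgroup mean by Nₕ/N and sum.
Σ Nₕx̄ₕ = 13457·426.85 + 83043·605.52 + 106998·593.98 + 104187·614.24 = 5744120.45 + 50284197.36 + 63554672.04 + 63995822.88 = 183578812.73.
Divide by N: 183578812.73 / 307685 = 596.6453... → 596.65.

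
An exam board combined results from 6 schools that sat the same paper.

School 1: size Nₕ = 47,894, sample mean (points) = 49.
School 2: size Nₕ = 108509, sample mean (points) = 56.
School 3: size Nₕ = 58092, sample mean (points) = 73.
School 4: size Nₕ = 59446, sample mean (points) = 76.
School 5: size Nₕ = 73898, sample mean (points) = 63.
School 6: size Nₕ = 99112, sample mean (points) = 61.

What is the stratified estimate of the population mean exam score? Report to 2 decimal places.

62.39

N = 446951; weights Wₕ = Nₕ/N = (0.1072, 0.2428, 0.1300, 0.1330, 0.1653, 0.2218).
x̄_st = Σ Wₕ·x̄ₕ = 0.1072·49 + 0.2428·56 + 0.1300·73 + 0.1330·76 + 0.1653·63 + 0.2218·61 ≈ 62.3856...
→ 62.39.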